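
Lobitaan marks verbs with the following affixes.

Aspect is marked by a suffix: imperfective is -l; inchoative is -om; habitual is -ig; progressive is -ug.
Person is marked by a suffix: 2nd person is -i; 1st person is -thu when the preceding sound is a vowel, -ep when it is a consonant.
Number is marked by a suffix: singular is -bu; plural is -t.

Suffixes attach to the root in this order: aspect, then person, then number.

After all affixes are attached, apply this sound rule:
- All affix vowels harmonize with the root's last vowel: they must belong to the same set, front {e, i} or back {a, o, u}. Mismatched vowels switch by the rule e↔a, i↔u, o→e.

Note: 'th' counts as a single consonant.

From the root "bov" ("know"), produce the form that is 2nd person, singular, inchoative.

Attach aspect inchoative -om → bovom.
Attach person 2nd person -i → bovomi.
Attach number singular -bu → bovomibu.
Apply vowel harmony: bovomibu → bovomubu.

bovomubu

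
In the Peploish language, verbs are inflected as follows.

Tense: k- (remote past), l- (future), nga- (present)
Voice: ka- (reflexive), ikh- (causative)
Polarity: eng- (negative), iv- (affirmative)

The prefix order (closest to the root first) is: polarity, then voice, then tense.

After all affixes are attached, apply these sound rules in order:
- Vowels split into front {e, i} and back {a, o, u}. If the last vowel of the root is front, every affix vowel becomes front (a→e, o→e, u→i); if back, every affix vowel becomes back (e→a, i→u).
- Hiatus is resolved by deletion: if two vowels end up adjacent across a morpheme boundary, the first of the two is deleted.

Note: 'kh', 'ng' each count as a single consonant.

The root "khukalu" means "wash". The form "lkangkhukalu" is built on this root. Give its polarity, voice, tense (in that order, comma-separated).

negative, reflexive, future

Segment: l-ka-eng-khukalu.
polarity: eng- → negative.
voice: ka- → reflexive.
tense: l- → future.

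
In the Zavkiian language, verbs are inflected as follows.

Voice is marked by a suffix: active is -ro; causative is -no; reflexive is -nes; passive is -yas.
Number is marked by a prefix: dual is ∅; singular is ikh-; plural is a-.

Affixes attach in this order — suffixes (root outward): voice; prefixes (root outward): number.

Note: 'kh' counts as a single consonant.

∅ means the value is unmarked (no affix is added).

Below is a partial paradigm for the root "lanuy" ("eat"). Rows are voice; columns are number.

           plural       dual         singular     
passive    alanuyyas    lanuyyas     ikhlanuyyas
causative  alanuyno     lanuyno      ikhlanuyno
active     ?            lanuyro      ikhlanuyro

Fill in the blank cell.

Attach voice active -ro → lanuyro.
Attach number plural a- → alanuyro.

alanuyro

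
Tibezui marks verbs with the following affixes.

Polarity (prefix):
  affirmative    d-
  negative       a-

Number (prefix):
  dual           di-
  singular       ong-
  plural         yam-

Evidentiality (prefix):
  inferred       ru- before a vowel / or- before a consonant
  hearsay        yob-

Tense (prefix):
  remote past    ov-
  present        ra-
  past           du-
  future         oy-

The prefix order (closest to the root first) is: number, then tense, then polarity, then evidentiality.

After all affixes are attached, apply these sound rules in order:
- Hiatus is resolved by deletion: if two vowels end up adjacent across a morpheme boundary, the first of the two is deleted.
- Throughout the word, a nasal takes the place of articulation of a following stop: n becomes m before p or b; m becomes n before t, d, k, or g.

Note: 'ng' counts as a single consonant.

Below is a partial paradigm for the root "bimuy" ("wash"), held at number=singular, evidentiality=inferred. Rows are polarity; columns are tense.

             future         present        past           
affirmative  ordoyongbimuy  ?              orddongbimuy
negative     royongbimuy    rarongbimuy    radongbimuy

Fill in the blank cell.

Attach number singular ong- → ongbimuy.
Attach tense present ra- → raongbimuy.
Attach polarity affirmative d- → draongbimuy.
Attach evidentiality inferred or- (before consonant 'd') → ordraongbimuy.
Apply vowel deletion: ordraongbimuy → ordrongbimuy.
Nasal assimilation: no change.

ordrongbimuy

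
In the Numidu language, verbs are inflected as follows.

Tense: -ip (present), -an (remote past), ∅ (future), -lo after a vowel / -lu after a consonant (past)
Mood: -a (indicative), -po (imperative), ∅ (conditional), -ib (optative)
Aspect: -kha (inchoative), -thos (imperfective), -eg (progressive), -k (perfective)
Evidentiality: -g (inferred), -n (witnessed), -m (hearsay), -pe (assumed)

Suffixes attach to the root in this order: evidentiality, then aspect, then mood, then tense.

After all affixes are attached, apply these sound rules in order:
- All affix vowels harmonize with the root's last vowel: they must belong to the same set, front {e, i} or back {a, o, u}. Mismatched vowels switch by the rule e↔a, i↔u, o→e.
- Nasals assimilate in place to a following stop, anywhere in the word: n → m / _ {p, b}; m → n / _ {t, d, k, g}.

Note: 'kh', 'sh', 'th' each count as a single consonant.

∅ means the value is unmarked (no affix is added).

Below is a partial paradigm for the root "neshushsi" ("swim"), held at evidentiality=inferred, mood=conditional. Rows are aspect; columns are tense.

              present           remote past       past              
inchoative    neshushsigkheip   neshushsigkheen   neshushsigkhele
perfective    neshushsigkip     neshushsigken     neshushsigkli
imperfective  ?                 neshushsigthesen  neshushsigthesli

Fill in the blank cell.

Attach evidentiality inferred -g → neshushsig.
Attach aspect imperfective -thos → neshushsigthos.
mood = conditional: zero marking, form stays neshushsigthos.
Attach tense present -ip → neshushsigthosip.
Apply vowel harmony: neshushsigthosip → neshushsigthesip.
Nasal assimilation: no change.

neshushsigthesip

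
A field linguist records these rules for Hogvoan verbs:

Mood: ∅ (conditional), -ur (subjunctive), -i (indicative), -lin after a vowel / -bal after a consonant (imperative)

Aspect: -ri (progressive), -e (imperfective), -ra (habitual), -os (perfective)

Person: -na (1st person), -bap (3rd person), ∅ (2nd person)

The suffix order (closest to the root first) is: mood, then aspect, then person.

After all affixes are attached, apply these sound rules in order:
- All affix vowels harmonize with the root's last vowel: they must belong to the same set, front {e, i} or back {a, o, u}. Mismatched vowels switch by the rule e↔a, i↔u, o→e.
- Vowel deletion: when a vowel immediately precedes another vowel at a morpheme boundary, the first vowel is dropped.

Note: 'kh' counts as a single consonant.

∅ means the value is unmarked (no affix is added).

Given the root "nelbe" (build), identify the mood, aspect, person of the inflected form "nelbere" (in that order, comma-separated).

Segment: nelbe-ra.
mood: ∅ → conditional.
aspect: -ra → habitual.
person: ∅ → 2nd person.

conditional, habitual, 2nd person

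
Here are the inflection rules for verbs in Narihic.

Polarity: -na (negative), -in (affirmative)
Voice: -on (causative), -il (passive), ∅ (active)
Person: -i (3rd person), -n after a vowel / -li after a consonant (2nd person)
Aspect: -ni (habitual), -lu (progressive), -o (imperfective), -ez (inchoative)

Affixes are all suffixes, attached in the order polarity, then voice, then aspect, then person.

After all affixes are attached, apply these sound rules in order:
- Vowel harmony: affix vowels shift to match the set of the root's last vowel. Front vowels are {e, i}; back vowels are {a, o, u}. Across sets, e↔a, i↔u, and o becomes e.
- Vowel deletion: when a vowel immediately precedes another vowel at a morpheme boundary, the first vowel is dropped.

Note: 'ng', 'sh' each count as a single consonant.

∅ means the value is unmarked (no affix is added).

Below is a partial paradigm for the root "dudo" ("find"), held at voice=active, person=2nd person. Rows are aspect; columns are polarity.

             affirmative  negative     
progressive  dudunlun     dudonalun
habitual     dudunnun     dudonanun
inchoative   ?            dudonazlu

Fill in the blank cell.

dudunazlu

Attach polarity affirmative -in → dudoin.
voice = active: zero marking, form stays dudoin.
Attach aspect inchoative -ez → dudoinez.
Attach person 2nd person -li (after consonant 'z') → dudoinezli.
Apply vowel harmony: dudoinezli → dudounazlu.
Apply vowel deletion: dudounazlu → dudunazlu.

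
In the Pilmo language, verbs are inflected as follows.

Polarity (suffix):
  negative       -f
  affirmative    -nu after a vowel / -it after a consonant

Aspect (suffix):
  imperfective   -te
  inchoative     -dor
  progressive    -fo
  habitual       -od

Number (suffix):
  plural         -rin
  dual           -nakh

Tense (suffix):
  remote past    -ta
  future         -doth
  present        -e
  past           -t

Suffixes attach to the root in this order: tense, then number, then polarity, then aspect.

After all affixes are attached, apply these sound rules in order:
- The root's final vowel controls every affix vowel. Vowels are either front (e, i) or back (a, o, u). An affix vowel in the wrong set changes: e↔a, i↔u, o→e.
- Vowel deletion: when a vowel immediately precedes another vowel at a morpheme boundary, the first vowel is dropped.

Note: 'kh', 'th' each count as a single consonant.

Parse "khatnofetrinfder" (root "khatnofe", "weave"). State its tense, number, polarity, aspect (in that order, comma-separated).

Segment: khatnofe-t-rin-f-dor.
tense: -t → past.
number: -rin → plural.
polarity: -f → negative.
aspect: -dor → inchoative.

past, plural, negative, inchoative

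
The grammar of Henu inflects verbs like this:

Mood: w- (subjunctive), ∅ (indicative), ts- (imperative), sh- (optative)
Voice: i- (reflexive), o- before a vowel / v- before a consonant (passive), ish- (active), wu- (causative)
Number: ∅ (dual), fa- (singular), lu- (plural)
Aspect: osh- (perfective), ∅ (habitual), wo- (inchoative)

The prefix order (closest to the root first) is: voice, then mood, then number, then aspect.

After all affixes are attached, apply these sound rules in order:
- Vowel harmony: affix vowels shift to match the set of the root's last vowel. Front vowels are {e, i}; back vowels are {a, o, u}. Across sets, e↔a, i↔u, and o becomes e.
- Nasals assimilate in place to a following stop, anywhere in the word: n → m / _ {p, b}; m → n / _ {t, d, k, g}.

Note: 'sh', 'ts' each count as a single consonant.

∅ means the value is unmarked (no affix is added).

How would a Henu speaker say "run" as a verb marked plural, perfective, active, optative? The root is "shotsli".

Attach voice active ish- → ishshotsli.
Attach mood optative sh- → shishshotsli.
Attach number plural lu- → lushishshotsli.
Attach aspect perfective osh- → oshlushishshotsli.
Apply vowel harmony: oshlushishshotsli → eshlishishshotsli.
Nasal assimilation: no change.

eshlishishshotsli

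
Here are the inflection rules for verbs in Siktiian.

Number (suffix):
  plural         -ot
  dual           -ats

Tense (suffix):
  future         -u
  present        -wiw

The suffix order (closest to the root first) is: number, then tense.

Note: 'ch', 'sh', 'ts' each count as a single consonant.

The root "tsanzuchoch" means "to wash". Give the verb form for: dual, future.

Attach number dual -ats → tsanzuchochats.
Attach tense future -u → tsanzuchochatsu.

tsanzuchochatsu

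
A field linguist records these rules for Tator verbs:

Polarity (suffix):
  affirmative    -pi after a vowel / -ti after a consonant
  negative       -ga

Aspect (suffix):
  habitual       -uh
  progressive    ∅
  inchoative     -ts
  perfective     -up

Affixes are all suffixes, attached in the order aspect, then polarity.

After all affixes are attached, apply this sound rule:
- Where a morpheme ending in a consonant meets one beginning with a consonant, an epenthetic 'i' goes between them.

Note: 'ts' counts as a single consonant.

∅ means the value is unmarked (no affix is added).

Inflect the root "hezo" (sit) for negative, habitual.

Attach aspect habitual -uh → hezouh.
Attach polarity negative -ga → hezouhga.
Apply epenthesis: hezouhga → hezouhiga.

hezouhiga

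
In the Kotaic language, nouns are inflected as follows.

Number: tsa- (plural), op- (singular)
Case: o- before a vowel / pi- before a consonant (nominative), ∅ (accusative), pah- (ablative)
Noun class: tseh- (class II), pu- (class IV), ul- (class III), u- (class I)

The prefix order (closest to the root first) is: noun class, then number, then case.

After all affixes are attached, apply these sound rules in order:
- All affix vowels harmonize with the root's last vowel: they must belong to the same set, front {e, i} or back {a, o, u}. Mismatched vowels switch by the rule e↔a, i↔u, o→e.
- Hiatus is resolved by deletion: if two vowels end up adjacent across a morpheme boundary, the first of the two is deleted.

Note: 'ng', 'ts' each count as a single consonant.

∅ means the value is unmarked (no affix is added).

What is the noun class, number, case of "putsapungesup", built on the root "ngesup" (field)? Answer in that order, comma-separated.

Segment: pi-tsa-pu-ngesup.
noun class: pu- → class IV.
number: tsa- → plural.
case: o/pi- → nominative.

class IV, plural, nominative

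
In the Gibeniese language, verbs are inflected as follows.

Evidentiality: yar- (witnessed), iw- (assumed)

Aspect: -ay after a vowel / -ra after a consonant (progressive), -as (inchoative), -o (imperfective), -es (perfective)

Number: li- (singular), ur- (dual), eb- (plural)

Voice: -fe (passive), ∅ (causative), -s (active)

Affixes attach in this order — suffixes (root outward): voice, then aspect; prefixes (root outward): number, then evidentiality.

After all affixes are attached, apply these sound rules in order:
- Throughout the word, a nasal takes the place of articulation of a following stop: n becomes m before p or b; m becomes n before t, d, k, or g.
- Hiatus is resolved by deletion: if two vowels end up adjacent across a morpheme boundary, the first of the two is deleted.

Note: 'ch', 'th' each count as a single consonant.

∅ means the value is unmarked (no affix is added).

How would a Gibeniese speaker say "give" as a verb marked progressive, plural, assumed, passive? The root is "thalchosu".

iwebthalchosufay

Attach number plural eb- → ebthalchosu.
Attach voice passive -fe → ebthalchosufe.
Attach evidentiality assumed iw- → iwebthalchosufe.
Attach aspect progressive -ay (after vowel 'e') → iwebthalchosufeay.
Nasal assimilation: no change.
Apply vowel deletion: iwebthalchosufeay → iwebthalchosufay.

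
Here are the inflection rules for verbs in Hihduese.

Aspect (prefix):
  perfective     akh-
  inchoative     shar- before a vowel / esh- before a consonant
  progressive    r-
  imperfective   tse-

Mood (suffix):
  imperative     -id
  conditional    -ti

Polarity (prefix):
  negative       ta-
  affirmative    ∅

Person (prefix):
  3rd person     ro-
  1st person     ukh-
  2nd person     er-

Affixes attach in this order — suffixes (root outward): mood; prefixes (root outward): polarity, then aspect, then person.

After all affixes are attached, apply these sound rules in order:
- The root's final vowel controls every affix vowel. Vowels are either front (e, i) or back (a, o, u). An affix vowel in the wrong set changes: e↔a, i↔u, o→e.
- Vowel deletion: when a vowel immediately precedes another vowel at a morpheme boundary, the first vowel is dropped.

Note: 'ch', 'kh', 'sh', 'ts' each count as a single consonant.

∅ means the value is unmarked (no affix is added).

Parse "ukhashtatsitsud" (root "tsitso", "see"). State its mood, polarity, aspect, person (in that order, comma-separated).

imperative, negative, inchoative, 1st person

Segment: ukh-esh-ta-tsitso-id.
mood: -id → imperative.
polarity: ta- → negative.
aspect: shar/esh- → inchoative.
person: ukh- → 1st person.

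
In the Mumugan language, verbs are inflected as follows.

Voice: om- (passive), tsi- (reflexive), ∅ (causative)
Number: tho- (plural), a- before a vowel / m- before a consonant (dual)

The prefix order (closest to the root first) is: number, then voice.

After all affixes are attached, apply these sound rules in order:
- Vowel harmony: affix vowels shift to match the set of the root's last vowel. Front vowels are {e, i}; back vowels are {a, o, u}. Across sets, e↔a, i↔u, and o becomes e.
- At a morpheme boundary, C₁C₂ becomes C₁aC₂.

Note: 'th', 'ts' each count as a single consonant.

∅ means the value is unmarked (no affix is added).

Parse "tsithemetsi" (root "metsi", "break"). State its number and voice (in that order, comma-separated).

Segment: tsi-tho-metsi.
number: tho- → plural.
voice: tsi- → reflexive.

plural, reflexive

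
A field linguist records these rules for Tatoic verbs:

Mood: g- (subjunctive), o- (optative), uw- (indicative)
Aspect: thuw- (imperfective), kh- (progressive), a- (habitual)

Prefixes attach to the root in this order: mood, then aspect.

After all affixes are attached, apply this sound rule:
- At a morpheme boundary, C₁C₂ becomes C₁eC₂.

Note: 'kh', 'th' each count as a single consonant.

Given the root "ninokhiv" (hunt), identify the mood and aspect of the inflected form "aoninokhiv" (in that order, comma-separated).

optative, habitual

Segment: a-o-ninokhiv.
mood: o- → optative.
aspect: a- → habitual.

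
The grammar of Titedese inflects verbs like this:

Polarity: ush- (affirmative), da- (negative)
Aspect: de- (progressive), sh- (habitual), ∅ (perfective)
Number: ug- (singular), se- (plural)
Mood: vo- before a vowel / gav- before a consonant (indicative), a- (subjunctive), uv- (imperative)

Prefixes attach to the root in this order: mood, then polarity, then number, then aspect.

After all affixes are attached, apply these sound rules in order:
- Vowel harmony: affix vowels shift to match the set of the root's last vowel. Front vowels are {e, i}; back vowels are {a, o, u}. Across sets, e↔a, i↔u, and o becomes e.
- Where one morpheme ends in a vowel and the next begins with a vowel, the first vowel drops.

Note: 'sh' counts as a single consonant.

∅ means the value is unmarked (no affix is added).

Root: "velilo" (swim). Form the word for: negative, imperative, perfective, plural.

saduvvelilo

Attach mood imperative uv- → uvvelilo.
Attach polarity negative da- → dauvvelilo.
Attach number plural se- → sedauvvelilo.
aspect = perfective: zero marking, form stays sedauvvelilo.
Apply vowel harmony: sedauvvelilo → sadauvvelilo.
Apply vowel deletion: sadauvvelilo → saduvvelilo.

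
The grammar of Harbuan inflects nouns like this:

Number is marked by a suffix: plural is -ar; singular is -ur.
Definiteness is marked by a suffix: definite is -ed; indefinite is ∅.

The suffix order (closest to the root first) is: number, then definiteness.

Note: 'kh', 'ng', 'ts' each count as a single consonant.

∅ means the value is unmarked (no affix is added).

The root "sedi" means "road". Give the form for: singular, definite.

Attach number singular -ur → sediur.
Attach definiteness definite -ed → sediured.

sediured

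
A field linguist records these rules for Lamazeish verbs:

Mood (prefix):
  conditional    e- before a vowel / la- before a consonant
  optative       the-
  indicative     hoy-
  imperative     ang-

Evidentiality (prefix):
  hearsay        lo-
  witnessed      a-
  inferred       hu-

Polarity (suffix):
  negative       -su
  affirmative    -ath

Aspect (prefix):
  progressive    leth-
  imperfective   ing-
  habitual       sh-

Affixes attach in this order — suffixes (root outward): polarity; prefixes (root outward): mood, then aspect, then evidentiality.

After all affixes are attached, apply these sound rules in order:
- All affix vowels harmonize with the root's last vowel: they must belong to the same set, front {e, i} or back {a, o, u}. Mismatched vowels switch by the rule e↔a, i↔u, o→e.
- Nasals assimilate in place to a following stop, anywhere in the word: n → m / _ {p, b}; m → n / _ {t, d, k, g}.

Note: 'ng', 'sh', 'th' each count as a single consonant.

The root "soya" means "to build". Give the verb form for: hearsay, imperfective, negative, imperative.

loungangsoyasu

Attach mood imperative ang- → angsoya.
Attach aspect imperfective ing- → ingangsoya.
Attach polarity negative -su → ingangsoyasu.
Attach evidentiality hearsay lo- → loingangsoyasu.
Apply vowel harmony: loingangsoyasu → loungangsoyasu.
Nasal assimilation: no change.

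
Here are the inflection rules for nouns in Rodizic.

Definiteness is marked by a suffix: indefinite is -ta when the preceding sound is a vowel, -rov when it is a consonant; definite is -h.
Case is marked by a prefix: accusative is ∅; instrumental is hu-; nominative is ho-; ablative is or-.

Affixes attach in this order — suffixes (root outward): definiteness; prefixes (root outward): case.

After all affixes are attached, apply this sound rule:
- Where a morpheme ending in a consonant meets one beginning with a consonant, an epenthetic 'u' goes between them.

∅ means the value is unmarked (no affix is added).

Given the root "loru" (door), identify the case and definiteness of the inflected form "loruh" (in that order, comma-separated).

accusative, definite

Segment: loru-h.
case: ∅ → accusative.
definiteness: -h → definite.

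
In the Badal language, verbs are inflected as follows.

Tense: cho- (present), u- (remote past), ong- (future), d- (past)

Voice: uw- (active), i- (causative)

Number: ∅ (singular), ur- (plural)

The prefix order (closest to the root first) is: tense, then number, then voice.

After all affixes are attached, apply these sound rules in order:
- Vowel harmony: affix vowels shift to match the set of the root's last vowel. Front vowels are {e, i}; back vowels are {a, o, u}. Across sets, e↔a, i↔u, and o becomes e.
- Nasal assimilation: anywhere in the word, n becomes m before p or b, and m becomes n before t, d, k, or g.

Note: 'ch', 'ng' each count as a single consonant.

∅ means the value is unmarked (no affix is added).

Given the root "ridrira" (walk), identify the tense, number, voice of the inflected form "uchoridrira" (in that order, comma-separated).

Segment: i-cho-ridrira.
tense: cho- → present.
number: ∅ → singular.
voice: i- → causative.

present, singular, causative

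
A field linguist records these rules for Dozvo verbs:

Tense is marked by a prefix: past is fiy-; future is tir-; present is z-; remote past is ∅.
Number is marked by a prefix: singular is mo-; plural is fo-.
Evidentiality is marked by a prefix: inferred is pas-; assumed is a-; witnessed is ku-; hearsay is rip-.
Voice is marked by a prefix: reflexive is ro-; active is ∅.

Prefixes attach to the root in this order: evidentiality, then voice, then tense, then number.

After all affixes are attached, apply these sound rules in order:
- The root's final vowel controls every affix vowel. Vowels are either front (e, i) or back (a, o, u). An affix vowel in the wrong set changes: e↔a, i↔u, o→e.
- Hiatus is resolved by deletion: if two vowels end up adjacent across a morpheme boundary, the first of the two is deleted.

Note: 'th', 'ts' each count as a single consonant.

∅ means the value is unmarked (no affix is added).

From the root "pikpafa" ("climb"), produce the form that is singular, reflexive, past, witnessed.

Attach evidentiality witnessed ku- → kupikpafa.
Attach voice reflexive ro- → rokupikpafa.
Attach tense past fiy- → fiyrokupikpafa.
Attach number singular mo- → mofiyrokupikpafa.
Apply vowel harmony: mofiyrokupikpafa → mofuyrokupikpafa.
Vowel deletion: no change.

mofuyrokupikpafa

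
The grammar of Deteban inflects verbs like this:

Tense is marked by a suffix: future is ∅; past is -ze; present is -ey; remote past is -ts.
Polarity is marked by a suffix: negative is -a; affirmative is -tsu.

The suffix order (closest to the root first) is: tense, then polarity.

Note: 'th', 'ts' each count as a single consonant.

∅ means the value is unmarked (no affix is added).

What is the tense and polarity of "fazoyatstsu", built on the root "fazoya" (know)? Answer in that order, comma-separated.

remote past, affirmative

Segment: fazoya-ts-tsu.
tense: -ts → remote past.
polarity: -tsu → affirmative.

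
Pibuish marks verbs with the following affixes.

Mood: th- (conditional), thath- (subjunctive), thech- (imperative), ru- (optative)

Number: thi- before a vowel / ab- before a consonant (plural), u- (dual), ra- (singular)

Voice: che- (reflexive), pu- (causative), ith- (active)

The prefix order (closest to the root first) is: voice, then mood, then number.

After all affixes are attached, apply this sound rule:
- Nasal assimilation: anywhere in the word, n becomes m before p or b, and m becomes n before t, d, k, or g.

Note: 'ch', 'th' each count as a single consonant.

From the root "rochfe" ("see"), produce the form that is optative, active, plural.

abruithrochfe

Attach voice active ith- → ithrochfe.
Attach mood optative ru- → ruithrochfe.
Attach number plural ab- (before consonant 'r') → abruithrochfe.
Nasal assimilation: no change.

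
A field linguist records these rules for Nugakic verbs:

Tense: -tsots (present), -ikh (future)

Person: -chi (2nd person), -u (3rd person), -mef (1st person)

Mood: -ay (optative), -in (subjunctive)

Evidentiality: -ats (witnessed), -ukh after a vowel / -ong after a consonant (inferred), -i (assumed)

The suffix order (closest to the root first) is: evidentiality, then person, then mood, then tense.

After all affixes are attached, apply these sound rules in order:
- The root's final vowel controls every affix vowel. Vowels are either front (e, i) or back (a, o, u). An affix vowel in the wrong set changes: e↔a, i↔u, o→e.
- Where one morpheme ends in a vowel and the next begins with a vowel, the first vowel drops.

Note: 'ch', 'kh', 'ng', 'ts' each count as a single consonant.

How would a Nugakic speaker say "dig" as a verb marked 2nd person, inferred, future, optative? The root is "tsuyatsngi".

tsuyatsngikhcheyikh

Attach evidentiality inferred -ukh (after vowel 'i') → tsuyatsngiukh.
Attach person 2nd person -chi → tsuyatsngiukhchi.
Attach mood optative -ay → tsuyatsngiukhchiay.
Attach tense future -ikh → tsuyatsngiukhchiayikh.
Apply vowel harmony: tsuyatsngiukhchiayikh → tsuyatsngiikhchieyikh.
Apply vowel deletion: tsuyatsngiikhchieyikh → tsuyatsngikhcheyikh.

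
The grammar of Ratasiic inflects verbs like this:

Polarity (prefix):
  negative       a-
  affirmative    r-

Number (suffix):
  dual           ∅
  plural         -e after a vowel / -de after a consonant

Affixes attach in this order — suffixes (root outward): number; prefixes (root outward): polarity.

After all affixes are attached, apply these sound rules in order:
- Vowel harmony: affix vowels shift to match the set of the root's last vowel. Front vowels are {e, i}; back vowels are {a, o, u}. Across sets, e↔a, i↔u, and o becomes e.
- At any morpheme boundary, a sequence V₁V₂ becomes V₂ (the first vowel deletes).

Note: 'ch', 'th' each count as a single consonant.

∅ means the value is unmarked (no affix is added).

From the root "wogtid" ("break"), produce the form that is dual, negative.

Attach polarity negative a- → awogtid.
number = dual: zero marking, form stays awogtid.
Apply vowel harmony: awogtid → ewogtid.
Vowel deletion: no change.

ewogtid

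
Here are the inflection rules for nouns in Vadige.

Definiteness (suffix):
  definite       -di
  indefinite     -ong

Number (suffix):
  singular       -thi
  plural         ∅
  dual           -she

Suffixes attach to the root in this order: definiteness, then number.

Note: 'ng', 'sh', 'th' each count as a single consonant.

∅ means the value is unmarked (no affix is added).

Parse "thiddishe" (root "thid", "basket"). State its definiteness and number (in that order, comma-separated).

definite, dual

Segment: thid-di-she.
definiteness: -di → definite.
number: -she → dual.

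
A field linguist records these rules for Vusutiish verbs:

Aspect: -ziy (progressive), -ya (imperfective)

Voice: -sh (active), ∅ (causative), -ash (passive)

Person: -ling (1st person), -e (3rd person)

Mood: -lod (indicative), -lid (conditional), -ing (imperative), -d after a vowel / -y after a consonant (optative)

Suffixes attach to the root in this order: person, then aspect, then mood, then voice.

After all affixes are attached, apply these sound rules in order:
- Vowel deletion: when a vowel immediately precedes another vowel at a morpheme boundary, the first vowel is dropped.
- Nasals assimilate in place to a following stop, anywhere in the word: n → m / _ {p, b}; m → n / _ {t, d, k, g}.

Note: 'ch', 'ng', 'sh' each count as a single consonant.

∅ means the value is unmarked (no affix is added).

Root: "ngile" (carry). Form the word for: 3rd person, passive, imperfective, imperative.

Attach person 3rd person -e → ngilee.
Attach aspect imperfective -ya → ngileeya.
Attach mood imperative -ing → ngileeyaing.
Attach voice passive -ash → ngileeyaingash.
Apply vowel deletion: ngileeyaingash → ngileyingash.
Nasal assimilation: no change.

ngileyingash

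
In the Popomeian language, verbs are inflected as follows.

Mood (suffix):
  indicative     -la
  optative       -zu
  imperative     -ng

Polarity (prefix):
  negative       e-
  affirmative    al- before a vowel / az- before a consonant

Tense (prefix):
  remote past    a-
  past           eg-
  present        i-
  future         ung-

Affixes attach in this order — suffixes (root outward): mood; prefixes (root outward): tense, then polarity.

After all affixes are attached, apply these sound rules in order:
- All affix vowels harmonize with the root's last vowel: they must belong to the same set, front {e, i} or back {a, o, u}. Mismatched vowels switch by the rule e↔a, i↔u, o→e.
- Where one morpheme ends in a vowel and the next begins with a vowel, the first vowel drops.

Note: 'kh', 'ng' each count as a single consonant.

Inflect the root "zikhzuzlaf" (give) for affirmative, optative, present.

aluzikhzuzlafzu

Attach mood optative -zu → zikhzuzlafzu.
Attach tense present i- → izikhzuzlafzu.
Attach polarity affirmative al- (before vowel 'i') → alizikhzuzlafzu.
Apply vowel harmony: alizikhzuzlafzu → aluzikhzuzlafzu.
Vowel deletion: no change.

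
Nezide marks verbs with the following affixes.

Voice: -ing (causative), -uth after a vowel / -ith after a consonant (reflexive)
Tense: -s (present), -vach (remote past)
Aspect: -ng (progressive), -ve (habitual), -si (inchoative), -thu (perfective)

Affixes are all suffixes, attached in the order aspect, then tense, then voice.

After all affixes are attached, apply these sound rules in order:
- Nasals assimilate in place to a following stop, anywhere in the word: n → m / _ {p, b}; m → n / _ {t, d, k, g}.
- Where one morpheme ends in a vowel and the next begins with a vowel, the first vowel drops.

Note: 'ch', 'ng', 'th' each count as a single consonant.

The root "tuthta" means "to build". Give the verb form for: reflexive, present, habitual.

Attach aspect habitual -ve → tuthtave.
Attach tense present -s → tuthtaves.
Attach voice reflexive -ith (after consonant 's') → tuthtavesith.
Nasal assimilation: no change.
Vowel deletion: no change.

tuthtavesith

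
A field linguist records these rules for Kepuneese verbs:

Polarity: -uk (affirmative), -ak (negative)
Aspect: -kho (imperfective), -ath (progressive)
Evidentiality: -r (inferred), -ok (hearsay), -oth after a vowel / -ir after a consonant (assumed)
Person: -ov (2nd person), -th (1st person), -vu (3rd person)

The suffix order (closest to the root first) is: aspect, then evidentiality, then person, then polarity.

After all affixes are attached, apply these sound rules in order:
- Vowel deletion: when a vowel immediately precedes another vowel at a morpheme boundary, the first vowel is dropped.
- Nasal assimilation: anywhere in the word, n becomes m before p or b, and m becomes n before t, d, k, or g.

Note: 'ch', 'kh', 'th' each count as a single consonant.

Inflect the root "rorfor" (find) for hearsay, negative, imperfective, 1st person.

Attach aspect imperfective -kho → rorforkho.
Attach evidentiality hearsay -ok → rorforkhook.
Attach person 1st person -th → rorforkhookth.
Attach polarity negative -ak → rorforkhookthak.
Apply vowel deletion: rorforkhookthak → rorforkhokthak.
Nasal assimilation: no change.

rorforkhokthak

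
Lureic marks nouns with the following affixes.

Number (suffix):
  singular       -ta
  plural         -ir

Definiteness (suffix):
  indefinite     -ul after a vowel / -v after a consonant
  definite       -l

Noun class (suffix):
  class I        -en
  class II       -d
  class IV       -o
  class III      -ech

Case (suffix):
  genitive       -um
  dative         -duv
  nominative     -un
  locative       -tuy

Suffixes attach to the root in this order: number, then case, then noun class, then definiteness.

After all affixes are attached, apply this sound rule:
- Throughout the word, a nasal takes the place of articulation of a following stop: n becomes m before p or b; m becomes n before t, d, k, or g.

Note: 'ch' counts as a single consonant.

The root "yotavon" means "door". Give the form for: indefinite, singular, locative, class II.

Attach number singular -ta → yotavonta.
Attach case locative -tuy → yotavontatuy.
Attach noun class class II -d → yotavontatuyd.
Attach definiteness indefinite -v (after consonant 'd') → yotavontatuydv.
Nasal assimilation: no change.

yotavontatuydv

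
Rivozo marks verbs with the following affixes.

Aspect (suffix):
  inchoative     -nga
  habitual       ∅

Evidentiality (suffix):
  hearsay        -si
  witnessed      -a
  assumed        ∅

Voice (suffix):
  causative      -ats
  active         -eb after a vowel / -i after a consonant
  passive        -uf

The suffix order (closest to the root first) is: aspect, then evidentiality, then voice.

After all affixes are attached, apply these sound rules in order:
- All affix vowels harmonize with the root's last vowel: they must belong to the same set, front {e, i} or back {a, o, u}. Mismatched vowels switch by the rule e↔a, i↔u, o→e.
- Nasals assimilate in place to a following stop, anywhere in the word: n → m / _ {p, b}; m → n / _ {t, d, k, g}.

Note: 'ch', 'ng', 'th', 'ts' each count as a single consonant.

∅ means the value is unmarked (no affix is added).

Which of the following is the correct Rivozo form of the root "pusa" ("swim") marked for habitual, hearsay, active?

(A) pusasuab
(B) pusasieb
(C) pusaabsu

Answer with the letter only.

A

aspect = habitual: zero marking, form stays pusa.
Attach evidentiality hearsay -si → pusasi.
Attach voice active -eb (after vowel 'i') → pusasieb.
Apply vowel harmony: pusasieb → pusasuab.
Nasal assimilation: no change.
So the correct form is pusasuab, option (A).
(C) pusaabsu is wrong: it has the affixes in the wrong order.
(B) pusasieb is wrong: it fails to apply the sound rule(s).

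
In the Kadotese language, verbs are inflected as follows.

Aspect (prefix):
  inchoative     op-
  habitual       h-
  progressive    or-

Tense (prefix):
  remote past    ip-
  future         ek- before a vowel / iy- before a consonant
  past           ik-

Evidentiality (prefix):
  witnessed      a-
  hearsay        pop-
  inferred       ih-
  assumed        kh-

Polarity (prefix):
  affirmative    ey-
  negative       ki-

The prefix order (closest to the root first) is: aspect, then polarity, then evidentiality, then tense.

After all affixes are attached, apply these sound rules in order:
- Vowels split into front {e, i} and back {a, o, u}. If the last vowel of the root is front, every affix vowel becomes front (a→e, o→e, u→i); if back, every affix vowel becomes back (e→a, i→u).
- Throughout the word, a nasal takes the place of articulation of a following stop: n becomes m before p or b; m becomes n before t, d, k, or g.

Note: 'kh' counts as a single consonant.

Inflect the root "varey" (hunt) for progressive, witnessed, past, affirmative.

Attach aspect progressive or- → orvarey.
Attach polarity affirmative ey- → eyorvarey.
Attach evidentiality witnessed a- → aeyorvarey.
Attach tense past ik- → ikaeyorvarey.
Apply vowel harmony: ikaeyorvarey → ikeeyervarey.
Nasal assimilation: no change.

ikeeyervarey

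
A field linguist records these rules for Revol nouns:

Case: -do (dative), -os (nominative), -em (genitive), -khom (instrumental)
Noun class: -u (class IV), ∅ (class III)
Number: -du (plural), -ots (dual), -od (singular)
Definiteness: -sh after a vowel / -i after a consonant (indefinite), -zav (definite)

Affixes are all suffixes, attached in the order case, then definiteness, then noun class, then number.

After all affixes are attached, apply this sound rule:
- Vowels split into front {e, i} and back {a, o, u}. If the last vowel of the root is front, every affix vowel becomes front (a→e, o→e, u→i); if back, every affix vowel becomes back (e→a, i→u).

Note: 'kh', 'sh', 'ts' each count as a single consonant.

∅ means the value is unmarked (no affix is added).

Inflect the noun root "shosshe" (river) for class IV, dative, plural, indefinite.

shosshedeshidi

Attach case dative -do → shosshedo.
Attach definiteness indefinite -sh (after vowel 'o') → shosshedosh.
Attach noun class class IV -u → shosshedoshu.
Attach number plural -du → shosshedoshudu.
Apply vowel harmony: shosshedoshudu → shosshedeshidi.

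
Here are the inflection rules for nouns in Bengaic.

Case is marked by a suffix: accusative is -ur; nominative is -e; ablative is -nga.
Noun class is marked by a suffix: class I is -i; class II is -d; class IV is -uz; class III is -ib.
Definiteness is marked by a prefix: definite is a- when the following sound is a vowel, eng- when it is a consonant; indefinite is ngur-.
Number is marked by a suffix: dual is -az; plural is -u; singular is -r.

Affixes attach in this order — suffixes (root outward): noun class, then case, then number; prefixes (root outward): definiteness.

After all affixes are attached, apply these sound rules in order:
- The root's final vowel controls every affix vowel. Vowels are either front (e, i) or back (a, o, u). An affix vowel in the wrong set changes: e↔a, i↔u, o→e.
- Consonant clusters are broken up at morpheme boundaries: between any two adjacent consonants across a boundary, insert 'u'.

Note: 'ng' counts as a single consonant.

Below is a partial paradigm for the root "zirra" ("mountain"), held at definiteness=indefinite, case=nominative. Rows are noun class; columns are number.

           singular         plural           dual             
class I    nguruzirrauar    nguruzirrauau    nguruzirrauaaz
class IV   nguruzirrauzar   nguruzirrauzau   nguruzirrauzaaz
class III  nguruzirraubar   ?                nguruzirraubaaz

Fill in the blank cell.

Attach definiteness indefinite ngur- → ngurzirra.
Attach noun class class III -ib → ngurzirraib.
Attach case nominative -e → ngurzirraibe.
Attach number plural -u → ngurzirraibeu.
Apply vowel harmony: ngurzirraibeu → ngurzirraubau.
Apply epenthesis: ngurzirraubau → nguruzirraubau.

nguruzirraubau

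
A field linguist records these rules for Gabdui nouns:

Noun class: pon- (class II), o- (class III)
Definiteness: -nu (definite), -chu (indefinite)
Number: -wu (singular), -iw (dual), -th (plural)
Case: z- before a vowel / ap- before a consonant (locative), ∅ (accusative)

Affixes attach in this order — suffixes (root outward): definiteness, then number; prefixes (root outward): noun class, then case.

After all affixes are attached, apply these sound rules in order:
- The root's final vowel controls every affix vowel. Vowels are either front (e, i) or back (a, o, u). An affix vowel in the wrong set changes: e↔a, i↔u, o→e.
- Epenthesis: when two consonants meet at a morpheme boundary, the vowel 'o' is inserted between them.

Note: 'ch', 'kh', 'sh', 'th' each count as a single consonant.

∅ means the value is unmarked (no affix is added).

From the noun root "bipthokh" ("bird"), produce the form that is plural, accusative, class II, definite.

ponobipthokhonuth

Attach definiteness definite -nu → bipthokhnu.
Attach noun class class II pon- → ponbipthokhnu.
Attach number plural -th → ponbipthokhnuth.
case = accusative: zero marking, form stays ponbipthokhnuth.
Vowel harmony: no change.
Apply epenthesis: ponbipthokhnuth → ponobipthokhonuth.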